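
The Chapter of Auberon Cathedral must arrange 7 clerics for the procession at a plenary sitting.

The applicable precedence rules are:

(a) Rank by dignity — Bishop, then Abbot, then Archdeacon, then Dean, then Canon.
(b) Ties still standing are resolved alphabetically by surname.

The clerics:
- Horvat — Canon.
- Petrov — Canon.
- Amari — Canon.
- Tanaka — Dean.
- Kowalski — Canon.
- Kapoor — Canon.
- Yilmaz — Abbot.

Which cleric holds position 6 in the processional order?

Kowalski

By dignity: Yilmaz (Abbot); then Tanaka (Dean); then Amari, Horvat, Kapoor, Kowalski and Petrov (Canon).
Among Amari, Horvat, Kapoor, Kowalski and Petrov, alphabetically by surname: Amari before Horvat before Kapoor before Kowalski before Petrov.
Order: Yilmaz, Tanaka, Amari, Horvat, Kapoor, Kowalski, Petrov.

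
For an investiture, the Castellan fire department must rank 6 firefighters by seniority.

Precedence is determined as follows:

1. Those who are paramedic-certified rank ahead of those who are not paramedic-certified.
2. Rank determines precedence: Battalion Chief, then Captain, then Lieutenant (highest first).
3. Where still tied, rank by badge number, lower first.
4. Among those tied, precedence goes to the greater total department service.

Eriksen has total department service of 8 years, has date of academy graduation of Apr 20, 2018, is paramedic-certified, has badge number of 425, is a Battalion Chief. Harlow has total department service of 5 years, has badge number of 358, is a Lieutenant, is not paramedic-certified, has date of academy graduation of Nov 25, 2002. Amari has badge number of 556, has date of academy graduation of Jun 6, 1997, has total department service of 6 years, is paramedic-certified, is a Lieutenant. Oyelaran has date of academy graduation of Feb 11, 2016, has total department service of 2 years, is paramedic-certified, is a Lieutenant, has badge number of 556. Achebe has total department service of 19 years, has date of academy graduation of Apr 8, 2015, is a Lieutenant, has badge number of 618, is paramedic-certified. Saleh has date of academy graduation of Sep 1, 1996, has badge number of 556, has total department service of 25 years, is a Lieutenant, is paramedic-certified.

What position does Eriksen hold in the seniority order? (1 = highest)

1

By the first rule: Eriksen, Saleh, Amari, Oyelaran and Achebe (each paramedic-certified); then Harlow (not paramedic-certified).
Among Eriksen, Saleh, Amari, Oyelaran and Achebe, by rank: Eriksen (Battalion Chief) before Saleh, Amari, Oyelaran and Achebe (Lieutenant).
Among Saleh, Amari, Oyelaran and Achebe, by badge number (lower first): Saleh, Amari and Oyelaran (556) before Achebe (618).
Among Saleh, Amari and Oyelaran, by total department service (higher first): Saleh (25 years) before Amari (6 years) before Oyelaran (2 years).
Order: Eriksen, Saleh, Amari, Oyelaran, Achebe, Harlow. So position 1.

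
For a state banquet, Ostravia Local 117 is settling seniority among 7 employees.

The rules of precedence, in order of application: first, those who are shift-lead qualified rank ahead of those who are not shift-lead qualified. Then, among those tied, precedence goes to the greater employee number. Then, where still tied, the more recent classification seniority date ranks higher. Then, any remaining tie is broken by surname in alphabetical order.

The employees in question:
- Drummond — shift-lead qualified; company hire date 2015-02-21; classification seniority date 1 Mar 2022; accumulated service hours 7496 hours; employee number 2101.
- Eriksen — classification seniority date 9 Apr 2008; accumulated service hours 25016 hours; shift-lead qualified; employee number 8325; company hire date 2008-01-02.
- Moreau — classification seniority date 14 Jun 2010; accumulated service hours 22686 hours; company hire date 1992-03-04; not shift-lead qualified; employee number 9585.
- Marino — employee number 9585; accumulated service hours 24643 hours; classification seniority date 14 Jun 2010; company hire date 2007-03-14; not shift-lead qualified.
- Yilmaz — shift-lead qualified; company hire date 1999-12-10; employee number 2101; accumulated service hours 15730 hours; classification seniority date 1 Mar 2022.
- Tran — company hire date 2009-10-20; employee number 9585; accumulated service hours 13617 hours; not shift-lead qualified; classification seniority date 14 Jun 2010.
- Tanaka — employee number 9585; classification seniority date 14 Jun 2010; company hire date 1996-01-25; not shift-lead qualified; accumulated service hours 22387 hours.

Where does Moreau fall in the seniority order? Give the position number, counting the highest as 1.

5

By the first rule: Eriksen, Drummond and Yilmaz (each shift-lead qualified); then Marino, Moreau, Tanaka and Tran (each not shift-lead qualified).
Among Eriksen, Drummond and Yilmaz, by employee number (higher first): Eriksen (8325) before Drummond and Yilmaz (2101).
Drummond and Yilmaz both have classification seniority date 1 Mar 2022, so the next rule applies.
Among Drummond and Yilmaz, alphabetically by surname: Drummond before Yilmaz.
Marino, Moreau, Tanaka and Tran all have employee number 9585, so the next rule applies.
Marino, Moreau, Tanaka and Tran all have classification seniority date 14 Jun 2010, so the next rule applies.
Among Marino, Moreau, Tanaka and Tran, alphabetically by surname: Marino before Moreau before Tanaka before Tran.
Order: Eriksen, Drummond, Yilmaz, Marino, Moreau, Tanaka, Tran. So position 5.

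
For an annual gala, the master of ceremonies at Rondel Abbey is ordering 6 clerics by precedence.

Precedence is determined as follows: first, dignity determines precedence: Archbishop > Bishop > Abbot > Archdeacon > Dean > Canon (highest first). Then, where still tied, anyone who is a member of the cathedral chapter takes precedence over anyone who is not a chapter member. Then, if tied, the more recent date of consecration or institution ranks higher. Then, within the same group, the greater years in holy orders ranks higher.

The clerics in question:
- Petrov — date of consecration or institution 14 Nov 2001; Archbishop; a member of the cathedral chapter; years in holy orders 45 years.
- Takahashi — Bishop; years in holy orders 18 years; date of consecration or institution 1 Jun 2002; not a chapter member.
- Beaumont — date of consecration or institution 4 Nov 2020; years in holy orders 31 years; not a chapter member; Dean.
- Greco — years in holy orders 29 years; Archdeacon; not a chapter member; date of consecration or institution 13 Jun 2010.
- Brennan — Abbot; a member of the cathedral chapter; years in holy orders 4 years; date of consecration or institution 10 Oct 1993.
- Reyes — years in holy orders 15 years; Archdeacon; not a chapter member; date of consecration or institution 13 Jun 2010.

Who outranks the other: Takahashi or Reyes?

Takahashi

By dignity: Petrov (Archbishop); then Takahashi (Bishop); then Brennan (Abbot); then Greco and Reyes (Archdeacon); then Beaumont (Dean).
Greco and Reyes are each not a chapter member, so the next rule applies.
Greco and Reyes both have date of consecration or institution 13 Jun 2010, so the next rule applies.
Among Greco and Reyes, by years in holy orders (higher first): Greco (29 years) before Reyes (15 years).
So Takahashi takes precedence.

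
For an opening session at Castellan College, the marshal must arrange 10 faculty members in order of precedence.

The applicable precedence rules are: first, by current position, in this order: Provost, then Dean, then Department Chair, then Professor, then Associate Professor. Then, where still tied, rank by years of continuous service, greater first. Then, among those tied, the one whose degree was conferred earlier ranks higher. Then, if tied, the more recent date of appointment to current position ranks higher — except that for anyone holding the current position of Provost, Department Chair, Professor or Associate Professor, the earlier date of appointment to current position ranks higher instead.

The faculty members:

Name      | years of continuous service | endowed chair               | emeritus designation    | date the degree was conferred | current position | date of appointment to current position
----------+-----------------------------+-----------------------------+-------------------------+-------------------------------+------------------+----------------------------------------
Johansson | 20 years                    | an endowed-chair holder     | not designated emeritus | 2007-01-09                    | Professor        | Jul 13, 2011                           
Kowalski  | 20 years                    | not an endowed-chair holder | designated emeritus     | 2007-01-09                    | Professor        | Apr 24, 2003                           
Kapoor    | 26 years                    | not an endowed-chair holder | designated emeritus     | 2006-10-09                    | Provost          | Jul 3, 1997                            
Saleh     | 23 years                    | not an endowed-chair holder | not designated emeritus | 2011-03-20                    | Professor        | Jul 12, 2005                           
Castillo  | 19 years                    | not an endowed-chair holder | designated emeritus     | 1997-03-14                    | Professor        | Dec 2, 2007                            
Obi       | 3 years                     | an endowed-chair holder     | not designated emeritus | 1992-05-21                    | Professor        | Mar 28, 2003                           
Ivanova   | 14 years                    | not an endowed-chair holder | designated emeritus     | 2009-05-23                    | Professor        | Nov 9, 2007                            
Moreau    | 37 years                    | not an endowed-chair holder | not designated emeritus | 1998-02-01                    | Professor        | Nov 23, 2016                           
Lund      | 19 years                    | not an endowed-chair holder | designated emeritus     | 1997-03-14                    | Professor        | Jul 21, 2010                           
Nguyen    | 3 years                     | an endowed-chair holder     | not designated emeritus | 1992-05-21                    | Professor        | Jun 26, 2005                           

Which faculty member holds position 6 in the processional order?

By current position: Kapoor (Provost); then Moreau, Saleh, Kowalski, Johansson, Castillo, Lund, Ivanova, Obi and Nguyen (Professor).
Among Moreau, Saleh, Kowalski, Johansson, Castillo, Lund, Ivanova, Obi and Nguyen, by years of continuous service (higher first): Moreau (37 years) before Saleh (23 years) before Kowalski and Johansson (20 years) before Castillo and Lund (19 years) before Ivanova (14 years) before Obi and Nguyen (3 years).
Kowalski and Johansson both have date the degree was conferred 2007-01-09, so the next rule applies.
Among Kowalski and Johansson, by date of appointment to current position (earlier first) (reversed rule for this group): Kowalski (Apr 24, 2003) before Johansson (Jul 13, 2011).
Castillo and Lund both have date the degree was conferred 1997-03-14, so the next rule applies.
Among Castillo and Lund, by date of appointment to current position (earlier first) (reversed rule for this group): Castillo (Dec 2, 2007) before Lund (Jul 21, 2010).
Obi and Nguyen both have date the degree was conferred 1992-05-21, so the next rule applies.
Among Obi and Nguyen, by date of appointment to current position (earlier first) (reversed rule for this group): Obi (Mar 28, 2003) before Nguyen (Jun 26, 2005).
Order: Kapoor, Moreau, Saleh, Kowalski, Johansson, Castillo, Lund, Ivanova, Obi, Nguyen.

Castillo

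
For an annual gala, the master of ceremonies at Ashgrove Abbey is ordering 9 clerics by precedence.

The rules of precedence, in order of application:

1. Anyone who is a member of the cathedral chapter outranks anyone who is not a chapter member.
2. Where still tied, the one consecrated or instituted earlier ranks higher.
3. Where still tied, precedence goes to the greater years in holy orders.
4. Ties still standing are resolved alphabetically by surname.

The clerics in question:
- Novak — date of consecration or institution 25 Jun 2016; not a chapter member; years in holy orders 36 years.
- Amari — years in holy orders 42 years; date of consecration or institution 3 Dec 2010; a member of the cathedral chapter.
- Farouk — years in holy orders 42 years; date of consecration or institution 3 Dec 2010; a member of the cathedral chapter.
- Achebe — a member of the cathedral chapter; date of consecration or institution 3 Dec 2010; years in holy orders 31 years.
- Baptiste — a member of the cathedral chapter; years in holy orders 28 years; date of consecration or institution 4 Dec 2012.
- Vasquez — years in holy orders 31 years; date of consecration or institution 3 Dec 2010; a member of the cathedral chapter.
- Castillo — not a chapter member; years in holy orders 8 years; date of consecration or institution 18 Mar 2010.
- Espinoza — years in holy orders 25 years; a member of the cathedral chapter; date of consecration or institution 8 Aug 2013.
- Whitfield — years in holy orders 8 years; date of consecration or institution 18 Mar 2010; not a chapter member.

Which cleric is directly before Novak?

Whitfield

By the first rule: Amari, Farouk, Achebe, Vasquez, Baptiste and Espinoza (each a member of the cathedral chapter); then Castillo, Whitfield and Novak (each not a chapter member).
Among Amari, Farouk, Achebe, Vasquez, Baptiste and Espinoza, by date of consecration or institution (earlier first): Amari, Farouk, Achebe and Vasquez (3 Dec 2010) before Baptiste (4 Dec 2012) before Espinoza (8 Aug 2013).
Among Amari, Farouk, Achebe and Vasquez, by years in holy orders (higher first): Amari and Farouk (42 years) before Achebe and Vasquez (31 years).
Among Amari and Farouk, alphabetically by surname: Amari before Farouk.
Among Achebe and Vasquez, alphabetically by surname: Achebe before Vasquez.
Among Castillo, Whitfield and Novak, by date of consecration or institution (earlier first): Castillo and Whitfield (18 Mar 2010) before Novak (25 Jun 2016).
Castillo and Whitfield both have years in holy orders 8 years, so the next rule applies.
Among Castillo and Whitfield, alphabetically by surname: Castillo before Whitfield.
Order: Amari, Farouk, Achebe, Vasquez, Baptiste, Espinoza, Castillo, Whitfield, Novak.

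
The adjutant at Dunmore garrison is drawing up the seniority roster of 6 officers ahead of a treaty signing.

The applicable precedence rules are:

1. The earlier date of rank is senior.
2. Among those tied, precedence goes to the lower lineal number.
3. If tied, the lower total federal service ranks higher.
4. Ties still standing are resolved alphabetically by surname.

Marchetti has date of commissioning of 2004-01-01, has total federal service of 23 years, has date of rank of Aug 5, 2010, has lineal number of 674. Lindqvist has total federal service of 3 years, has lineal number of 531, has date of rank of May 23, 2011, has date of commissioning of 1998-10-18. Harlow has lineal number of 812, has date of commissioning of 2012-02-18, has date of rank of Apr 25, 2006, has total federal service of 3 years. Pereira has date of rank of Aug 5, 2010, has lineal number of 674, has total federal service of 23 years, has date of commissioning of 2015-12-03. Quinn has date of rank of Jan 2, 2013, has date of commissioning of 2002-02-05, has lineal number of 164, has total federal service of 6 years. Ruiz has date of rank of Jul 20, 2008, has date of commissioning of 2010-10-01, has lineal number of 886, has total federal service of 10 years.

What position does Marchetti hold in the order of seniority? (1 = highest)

3

By date of rank (earlier first): Harlow (Apr 25, 2006); then Ruiz (Jul 20, 2008); then Marchetti and Pereira (both Aug 5, 2010); then Lindqvist (May 23, 2011); then Quinn (Jan 2, 2013).
Marchetti and Pereira both have lineal number 674, so the next rule applies.
Marchetti and Pereira both have total federal service 23 years, so the next rule applies.
Among Marchetti and Pereira, alphabetically by surname: Marchetti before Pereira.
Order: Harlow, Ruiz, Marchetti, Pereira, Lindqvist, Quinn. So position 3.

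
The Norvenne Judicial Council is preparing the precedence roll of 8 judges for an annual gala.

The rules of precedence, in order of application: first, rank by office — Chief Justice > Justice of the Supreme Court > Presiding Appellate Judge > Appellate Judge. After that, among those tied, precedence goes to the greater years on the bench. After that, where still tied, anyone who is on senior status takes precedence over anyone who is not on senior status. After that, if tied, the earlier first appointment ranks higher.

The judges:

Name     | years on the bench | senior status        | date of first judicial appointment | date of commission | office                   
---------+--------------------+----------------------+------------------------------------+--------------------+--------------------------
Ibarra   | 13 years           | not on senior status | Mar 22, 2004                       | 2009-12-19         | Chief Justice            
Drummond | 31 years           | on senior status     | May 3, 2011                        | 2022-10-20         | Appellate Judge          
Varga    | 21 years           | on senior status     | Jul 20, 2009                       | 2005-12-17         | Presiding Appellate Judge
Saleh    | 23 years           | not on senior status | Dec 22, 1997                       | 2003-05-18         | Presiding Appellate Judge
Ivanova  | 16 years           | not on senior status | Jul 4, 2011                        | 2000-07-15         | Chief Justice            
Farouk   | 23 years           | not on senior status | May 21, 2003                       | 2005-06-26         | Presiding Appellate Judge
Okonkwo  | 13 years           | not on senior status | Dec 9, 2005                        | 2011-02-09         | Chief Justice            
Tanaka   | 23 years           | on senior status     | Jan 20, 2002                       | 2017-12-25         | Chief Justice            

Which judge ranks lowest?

Drummond

By office: Tanaka, Ivanova, Ibarra and Okonkwo (Chief Justice); then Saleh, Farouk and Varga (Presiding Appellate Judge); then Drummond (Appellate Judge).
Among Tanaka, Ivanova, Ibarra and Okonkwo, by years on the bench (higher first): Tanaka (23 years) before Ivanova (16 years) before Ibarra and Okonkwo (13 years).
Ibarra and Okonkwo are each not on senior status, so the next rule applies.
Among Ibarra and Okonkwo, by date of first judicial appointment (earlier first): Ibarra (Mar 22, 2004) before Okonkwo (Dec 9, 2005).
Among Saleh, Farouk and Varga, by years on the bench (higher first): Saleh and Farouk (23 years) before Varga (21 years).
Saleh and Farouk are each not on senior status, so the next rule applies.
Among Saleh and Farouk, by date of first judicial appointment (earlier first): Saleh (Dec 22, 1997) before Farouk (May 21, 2003).
Order: Tanaka, Ivanova, Ibarra, Okonkwo, Saleh, Farouk, Varga, Drummond.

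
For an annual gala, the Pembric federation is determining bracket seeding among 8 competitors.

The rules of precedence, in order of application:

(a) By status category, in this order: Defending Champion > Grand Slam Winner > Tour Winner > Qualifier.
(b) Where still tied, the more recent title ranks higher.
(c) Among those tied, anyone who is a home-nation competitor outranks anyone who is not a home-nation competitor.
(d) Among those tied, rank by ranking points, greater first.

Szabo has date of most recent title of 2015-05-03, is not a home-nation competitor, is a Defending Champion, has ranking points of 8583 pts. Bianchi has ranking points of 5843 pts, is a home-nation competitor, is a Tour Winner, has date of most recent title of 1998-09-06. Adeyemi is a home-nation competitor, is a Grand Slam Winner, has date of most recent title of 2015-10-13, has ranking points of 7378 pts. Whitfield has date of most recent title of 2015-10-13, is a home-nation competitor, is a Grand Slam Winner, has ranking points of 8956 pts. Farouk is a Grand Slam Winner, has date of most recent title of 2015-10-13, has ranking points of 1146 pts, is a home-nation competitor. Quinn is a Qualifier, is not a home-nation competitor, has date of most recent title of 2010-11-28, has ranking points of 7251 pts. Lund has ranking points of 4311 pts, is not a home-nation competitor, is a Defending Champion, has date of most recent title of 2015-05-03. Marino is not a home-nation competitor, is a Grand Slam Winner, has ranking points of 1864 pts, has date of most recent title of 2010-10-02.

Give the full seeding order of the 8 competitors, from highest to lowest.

Szabo, Lund, Whitfield, Adeyemi, Farouk, Marino, Bianchi, Quinn

By status category: Szabo and Lund (Defending Champion); then Whitfield, Adeyemi, Farouk and Marino (Grand Slam Winner); then Bianchi (Tour Winner); then Quinn (Qualifier).
Szabo and Lund both have date of most recent title 2015-05-03, so the next rule applies.
Szabo and Lund are each not a home-nation competitor, so the next rule applies.
Among Szabo and Lund, by ranking points (higher first): Szabo (8583 pts) before Lund (4311 pts).
Among Whitfield, Adeyemi, Farouk and Marino, by date of most recent title (later first): Whitfield, Adeyemi and Farouk (2015-10-13) before Marino (2010-10-02).
Whitfield, Adeyemi and Farouk are each a home-nation competitor, so the next rule applies.
Among Whitfield, Adeyemi and Farouk, by ranking points (higher first): Whitfield (8956 pts) before Adeyemi (7378 pts) before Farouk (1146 pts).
Full order: Szabo, Lund, Whitfield, Adeyemi, Farouk, Marino, Bianchi, Quinn.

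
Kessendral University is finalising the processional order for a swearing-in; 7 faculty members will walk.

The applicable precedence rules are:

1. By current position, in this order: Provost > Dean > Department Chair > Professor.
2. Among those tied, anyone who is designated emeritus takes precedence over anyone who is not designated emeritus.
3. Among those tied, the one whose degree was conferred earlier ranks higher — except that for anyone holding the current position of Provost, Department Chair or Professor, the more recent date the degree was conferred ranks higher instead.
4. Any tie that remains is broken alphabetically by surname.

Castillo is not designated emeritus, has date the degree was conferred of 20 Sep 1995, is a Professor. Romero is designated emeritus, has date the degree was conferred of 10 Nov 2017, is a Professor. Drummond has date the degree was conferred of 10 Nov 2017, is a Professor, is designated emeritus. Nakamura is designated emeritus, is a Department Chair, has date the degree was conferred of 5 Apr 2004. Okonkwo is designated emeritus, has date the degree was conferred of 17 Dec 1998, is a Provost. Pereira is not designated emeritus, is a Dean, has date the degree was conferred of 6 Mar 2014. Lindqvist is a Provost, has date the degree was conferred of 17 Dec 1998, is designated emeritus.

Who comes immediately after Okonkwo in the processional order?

By current position: Lindqvist and Okonkwo (Provost); then Pereira (Dean); then Nakamura (Department Chair); then Drummond, Romero and Castillo (Professor).
Lindqvist and Okonkwo are each designated emeritus, so the next rule applies.
Lindqvist and Okonkwo both have date the degree was conferred 17 Dec 1998, so the next rule applies.
Among Lindqvist and Okonkwo, alphabetically by surname: Lindqvist before Okonkwo.
Among Drummond, Romero and Castillo, designated emeritus before not designated emeritus: Drummond and Romero (designated emeritus) before Castillo (not designated emeritus).
Drummond and Romero both have date the degree was conferred 10 Nov 2017, so the next rule applies.
Among Drummond and Romero, alphabetically by surname: Drummond before Romero.
Order: Lindqvist, Okonkwo, Pereira, Nakamura, Drummond, Romero, Castillo.

Pereira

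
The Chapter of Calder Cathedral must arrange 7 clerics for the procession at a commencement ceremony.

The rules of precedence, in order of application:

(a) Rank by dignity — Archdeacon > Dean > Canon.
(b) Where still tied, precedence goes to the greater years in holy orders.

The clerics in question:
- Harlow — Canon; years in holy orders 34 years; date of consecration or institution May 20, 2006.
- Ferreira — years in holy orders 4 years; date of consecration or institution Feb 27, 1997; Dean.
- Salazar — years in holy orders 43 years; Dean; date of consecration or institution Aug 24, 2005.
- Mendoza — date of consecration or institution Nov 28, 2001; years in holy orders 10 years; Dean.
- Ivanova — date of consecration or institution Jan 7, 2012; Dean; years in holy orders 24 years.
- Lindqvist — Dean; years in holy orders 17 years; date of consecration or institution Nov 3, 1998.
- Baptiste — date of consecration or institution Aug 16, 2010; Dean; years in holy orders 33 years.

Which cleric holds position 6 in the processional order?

Ferreira

By dignity: Salazar, Baptiste, Ivanova, Lindqvist, Mendoza and Ferreira (Dean); then Harlow (Canon).
Among Salazar, Baptiste, Ivanova, Lindqvist, Mendoza and Ferreira, by years in holy orders (higher first): Salazar (43 years) before Baptiste (33 years) before Ivanova (24 years) before Lindqvist (17 years) before Mendoza (10 years) before Ferreira (4 years).
Order: Salazar, Baptiste, Ivanova, Lindqvist, Mendoza, Ferreira, Harlow.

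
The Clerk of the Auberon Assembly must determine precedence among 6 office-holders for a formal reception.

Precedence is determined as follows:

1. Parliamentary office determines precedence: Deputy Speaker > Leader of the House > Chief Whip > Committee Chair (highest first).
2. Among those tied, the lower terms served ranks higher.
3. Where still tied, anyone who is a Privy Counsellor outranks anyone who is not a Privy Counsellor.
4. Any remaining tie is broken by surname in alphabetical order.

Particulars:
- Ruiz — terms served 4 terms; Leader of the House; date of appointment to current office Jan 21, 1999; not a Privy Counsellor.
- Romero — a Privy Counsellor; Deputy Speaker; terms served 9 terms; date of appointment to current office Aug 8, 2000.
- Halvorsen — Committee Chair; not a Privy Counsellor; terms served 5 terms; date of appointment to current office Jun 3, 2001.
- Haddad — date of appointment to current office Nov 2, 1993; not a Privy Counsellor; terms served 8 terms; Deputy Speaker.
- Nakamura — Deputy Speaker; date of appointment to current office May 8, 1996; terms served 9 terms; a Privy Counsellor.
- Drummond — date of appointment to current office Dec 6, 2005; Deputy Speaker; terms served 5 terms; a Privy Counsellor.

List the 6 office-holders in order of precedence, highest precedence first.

Drummond, Haddad, Nakamura, Romero, Ruiz, Halvorsen

By parliamentary office: Drummond, Haddad, Nakamura and Romero (Deputy Speaker); then Ruiz (Leader of the House); then Halvorsen (Committee Chair).
Among Drummond, Haddad, Nakamura and Romero, by terms served (lower first): Drummond (5 terms) before Haddad (8 terms) before Nakamura and Romero (9 terms).
Nakamura and Romero are each a Privy Counsellor, so the next rule applies.
Among Nakamura and Romero, alphabetically by surname: Nakamura before Romero.
Full order: Drummond, Haddad, Nakamura, Romero, Ruiz, Halvorsen.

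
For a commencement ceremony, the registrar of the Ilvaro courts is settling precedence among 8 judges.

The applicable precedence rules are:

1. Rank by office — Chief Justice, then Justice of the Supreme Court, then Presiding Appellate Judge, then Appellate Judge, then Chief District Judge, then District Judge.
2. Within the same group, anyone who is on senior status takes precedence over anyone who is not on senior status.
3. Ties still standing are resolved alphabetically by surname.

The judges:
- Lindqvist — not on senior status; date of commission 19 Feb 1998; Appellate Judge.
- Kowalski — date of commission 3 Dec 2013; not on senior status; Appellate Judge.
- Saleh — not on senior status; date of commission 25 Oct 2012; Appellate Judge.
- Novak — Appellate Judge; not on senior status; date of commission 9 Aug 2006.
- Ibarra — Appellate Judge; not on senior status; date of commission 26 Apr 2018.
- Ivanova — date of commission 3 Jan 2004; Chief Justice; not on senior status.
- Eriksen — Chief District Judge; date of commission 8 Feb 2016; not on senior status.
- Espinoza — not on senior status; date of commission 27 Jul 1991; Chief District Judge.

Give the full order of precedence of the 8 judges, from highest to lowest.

By office: Ivanova (Chief Justice); then Ibarra, Kowalski, Lindqvist, Novak and Saleh (Appellate Judge); then Eriksen and Espinoza (Chief District Judge).
Ibarra, Kowalski, Lindqvist, Novak and Saleh are each not on senior status, so the next rule applies.
Among Ibarra, Kowalski, Lindqvist, Novak and Saleh, alphabetically by surname: Ibarra before Kowalski before Lindqvist before Novak before Saleh.
Eriksen and Espinoza are each not on senior status, so the next rule applies.
Among Eriksen and Espinoza, alphabetically by surname: Eriksen before Espinoza.
Full order: Ivanova, Ibarra, Kowalski, Lindqvist, Novak, Saleh, Eriksen, Espinoza.

Ivanova, Ibarra, Kowalski, Lindqvist, Novak, Saleh, Eriksen, Espinoza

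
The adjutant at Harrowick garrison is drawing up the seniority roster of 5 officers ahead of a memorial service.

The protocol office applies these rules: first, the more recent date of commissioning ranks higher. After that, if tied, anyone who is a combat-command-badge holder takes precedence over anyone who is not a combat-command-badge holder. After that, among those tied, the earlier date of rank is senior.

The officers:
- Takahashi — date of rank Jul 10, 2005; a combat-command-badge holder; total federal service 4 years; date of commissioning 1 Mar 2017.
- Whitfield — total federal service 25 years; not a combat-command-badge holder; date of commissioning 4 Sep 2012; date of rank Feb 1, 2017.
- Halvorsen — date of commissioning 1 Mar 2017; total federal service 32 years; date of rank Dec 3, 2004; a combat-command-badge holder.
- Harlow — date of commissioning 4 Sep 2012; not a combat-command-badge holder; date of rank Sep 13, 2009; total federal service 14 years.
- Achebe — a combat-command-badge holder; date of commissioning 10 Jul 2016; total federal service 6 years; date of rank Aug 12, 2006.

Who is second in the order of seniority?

Takahashi

By date of commissioning (later first): Halvorsen and Takahashi (both 1 Mar 2017); then Achebe (10 Jul 2016); then Harlow and Whitfield (both 4 Sep 2012).
Halvorsen and Takahashi are each a combat-command-badge holder, so the next rule applies.
Among Halvorsen and Takahashi, by date of rank (earlier first): Halvorsen (Dec 3, 2004) before Takahashi (Jul 10, 2005).
Harlow and Whitfield are each not a combat-command-badge holder, so the next rule applies.
Among Harlow and Whitfield, by date of rank (earlier first): Harlow (Sep 13, 2009) before Whitfield (Feb 1, 2017).
Order: Halvorsen, Takahashi, Achebe, Harlow, Whitfield.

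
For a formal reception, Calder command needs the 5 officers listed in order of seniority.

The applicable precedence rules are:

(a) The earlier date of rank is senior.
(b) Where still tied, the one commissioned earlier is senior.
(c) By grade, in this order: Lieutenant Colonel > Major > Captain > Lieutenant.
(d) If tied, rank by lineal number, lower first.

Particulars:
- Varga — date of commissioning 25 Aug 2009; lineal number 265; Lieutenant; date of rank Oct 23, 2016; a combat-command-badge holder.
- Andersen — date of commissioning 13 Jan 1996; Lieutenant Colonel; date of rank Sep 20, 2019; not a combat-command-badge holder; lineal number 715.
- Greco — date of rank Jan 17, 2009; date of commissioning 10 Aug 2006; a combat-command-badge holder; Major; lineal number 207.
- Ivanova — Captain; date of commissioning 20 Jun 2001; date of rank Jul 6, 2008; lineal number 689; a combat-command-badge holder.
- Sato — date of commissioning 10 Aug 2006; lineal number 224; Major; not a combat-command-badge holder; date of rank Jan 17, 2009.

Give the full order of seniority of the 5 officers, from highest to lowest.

Ivanova, Greco, Sato, Varga, Andersen

By date of rank (earlier first): Ivanova (Jul 6, 2008); then Greco and Sato (both Jan 17, 2009); then Varga (Oct 23, 2016); then Andersen (Sep 20, 2019).
Greco and Sato both have date of commissioning 10 Aug 2006, so the next rule applies.
Greco and Sato are each Major, so the next rule applies.
Among Greco and Sato, by lineal number (lower first): Greco (207) before Sato (224).
Full order: Ivanova, Greco, Sato, Varga, Andersen.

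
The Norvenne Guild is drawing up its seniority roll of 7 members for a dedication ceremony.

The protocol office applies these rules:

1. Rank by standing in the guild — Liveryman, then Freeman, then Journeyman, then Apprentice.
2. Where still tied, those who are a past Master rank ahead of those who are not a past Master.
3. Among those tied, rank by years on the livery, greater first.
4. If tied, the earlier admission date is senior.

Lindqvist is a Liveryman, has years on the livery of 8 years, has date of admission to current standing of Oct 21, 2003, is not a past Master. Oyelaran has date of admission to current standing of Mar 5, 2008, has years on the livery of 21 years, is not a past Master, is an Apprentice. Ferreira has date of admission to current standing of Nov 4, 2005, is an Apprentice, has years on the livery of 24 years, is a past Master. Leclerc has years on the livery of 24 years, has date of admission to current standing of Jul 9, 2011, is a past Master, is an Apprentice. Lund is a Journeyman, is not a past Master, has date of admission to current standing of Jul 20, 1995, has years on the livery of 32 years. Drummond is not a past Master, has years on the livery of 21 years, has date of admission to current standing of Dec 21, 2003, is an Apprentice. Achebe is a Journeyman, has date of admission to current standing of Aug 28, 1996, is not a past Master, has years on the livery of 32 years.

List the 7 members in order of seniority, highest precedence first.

Lindqvist, Lund, Achebe, Ferreira, Leclerc, Drummond, Oyelaran

By standing in the guild: Lindqvist (Liveryman); then Lund and Achebe (Journeyman); then Ferreira, Leclerc, Drummond and Oyelaran (Apprentice).
Lund and Achebe are each not a past Master, so the next rule applies.
Lund and Achebe both have years on the livery 32 years, so the next rule applies.
Among Lund and Achebe, by date of admission to current standing (earlier first): Lund (Jul 20, 1995) before Achebe (Aug 28, 1996).
Among Ferreira, Leclerc, Drummond and Oyelaran, a past Master before not a past Master: Ferreira and Leclerc (a past Master) before Drummond and Oyelaran (not a past Master).
Ferreira and Leclerc both have years on the livery 24 years, so the next rule applies.
Among Ferreira and Leclerc, by date of admission to current standing (earlier first): Ferreira (Nov 4, 2005) before Leclerc (Jul 9, 2011).
Drummond and Oyelaran both have years on the livery 21 years, so the next rule applies.
Among Drummond and Oyelaran, by date of admission to current standing (earlier first): Drummond (Dec 21, 2003) before Oyelaran (Mar 5, 2008).
Full order: Lindqvist, Lund, Achebe, Ferreira, Leclerc, Drummond, Oyelaran.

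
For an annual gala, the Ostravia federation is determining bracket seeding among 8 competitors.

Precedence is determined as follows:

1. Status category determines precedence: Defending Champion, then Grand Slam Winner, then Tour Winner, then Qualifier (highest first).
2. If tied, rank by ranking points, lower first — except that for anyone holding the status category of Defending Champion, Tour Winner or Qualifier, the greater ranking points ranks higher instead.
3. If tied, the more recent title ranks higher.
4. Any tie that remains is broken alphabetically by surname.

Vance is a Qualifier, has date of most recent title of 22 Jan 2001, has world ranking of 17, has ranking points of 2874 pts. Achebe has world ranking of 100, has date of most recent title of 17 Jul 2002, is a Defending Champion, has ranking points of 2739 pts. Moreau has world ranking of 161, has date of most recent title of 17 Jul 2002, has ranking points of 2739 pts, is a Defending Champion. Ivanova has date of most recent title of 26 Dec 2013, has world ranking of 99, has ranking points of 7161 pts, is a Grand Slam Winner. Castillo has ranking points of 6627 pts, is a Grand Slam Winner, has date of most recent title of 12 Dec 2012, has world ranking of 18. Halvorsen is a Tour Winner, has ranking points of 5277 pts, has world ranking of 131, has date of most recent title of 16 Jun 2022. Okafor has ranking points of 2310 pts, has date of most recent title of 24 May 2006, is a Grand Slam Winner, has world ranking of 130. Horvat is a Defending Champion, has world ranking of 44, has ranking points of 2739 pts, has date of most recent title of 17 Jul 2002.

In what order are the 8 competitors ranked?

By status category: Achebe, Horvat and Moreau (Defending Champion); then Okafor, Castillo and Ivanova (Grand Slam Winner); then Halvorsen (Tour Winner); then Vance (Qualifier).
Achebe, Horvat and Moreau all have ranking points 2739 pts, so the next rule applies.
Achebe, Horvat and Moreau all have date of most recent title 17 Jul 2002, so the next rule applies.
Among Achebe, Horvat and Moreau, alphabetically by surname: Achebe before Horvat before Moreau.
Among Okafor, Castillo and Ivanova, by ranking points (lower first): Okafor (2310 pts) before Castillo (6627 pts) before Ivanova (7161 pts).
Full order: Achebe, Horvat, Moreau, Okafor, Castillo, Ivanova, Halvorsen, Vance.

Achebe, Horvat, Moreau, Okafor, Castillo, Ivanova, Halvorsen, Vance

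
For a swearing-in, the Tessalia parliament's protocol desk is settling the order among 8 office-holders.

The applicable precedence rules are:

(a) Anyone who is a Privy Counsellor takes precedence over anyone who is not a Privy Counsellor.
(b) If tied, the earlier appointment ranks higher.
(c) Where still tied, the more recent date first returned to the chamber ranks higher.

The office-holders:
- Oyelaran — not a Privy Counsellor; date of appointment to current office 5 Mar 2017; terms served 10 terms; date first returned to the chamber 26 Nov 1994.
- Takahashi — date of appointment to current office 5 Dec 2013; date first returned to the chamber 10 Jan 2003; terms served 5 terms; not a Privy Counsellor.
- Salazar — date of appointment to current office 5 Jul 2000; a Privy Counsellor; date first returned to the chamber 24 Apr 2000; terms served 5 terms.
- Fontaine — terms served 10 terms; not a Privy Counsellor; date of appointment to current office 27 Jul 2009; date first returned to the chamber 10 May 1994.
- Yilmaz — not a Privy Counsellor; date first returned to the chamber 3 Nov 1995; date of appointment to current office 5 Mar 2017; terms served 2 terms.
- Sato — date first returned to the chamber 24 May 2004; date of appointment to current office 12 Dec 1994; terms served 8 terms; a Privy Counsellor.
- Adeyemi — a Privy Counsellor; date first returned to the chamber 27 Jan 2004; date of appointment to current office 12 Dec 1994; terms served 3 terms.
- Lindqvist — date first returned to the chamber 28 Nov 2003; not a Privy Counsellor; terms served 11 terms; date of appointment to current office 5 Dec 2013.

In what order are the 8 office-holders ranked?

By the first rule: Sato, Adeyemi and Salazar (each a Privy Counsellor); then Fontaine, Lindqvist, Takahashi, Yilmaz and Oyelaran (each not a Privy Counsellor).
Among Sato, Adeyemi and Salazar, by date of appointment to current office (earlier first): Sato and Adeyemi (12 Dec 1994) before Salazar (5 Jul 2000).
Among Sato and Adeyemi, by date first returned to the chamber (later first): Sato (24 May 2004) before Adeyemi (27 Jan 2004).
Among Fontaine, Lindqvist, Takahashi, Yilmaz and Oyelaran, by date of appointment to current office (earlier first): Fontaine (27 Jul 2009) before Lindqvist and Takahashi (5 Dec 2013) before Yilmaz and Oyelaran (5 Mar 2017).
Among Lindqvist and Takahashi, by date first returned to the chamber (later first): Lindqvist (28 Nov 2003) before Takahashi (10 Jan 2003).
Among Yilmaz and Oyelaran, by date first returned to the chamber (later first): Yilmaz (3 Nov 1995) before Oyelaran (26 Nov 1994).
Full order: Sato, Adeyemi, Salazar, Fontaine, Lindqvist, Takahashi, Yilmaz, Oyelaran.

Sato, Adeyemi, Salazar, Fontaine, Lindqvist, Takahashi, Yilmaz, Oyelaran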